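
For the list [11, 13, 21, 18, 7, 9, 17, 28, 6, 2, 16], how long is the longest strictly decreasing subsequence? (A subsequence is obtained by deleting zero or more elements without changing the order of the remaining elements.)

5

One longest decreasing subsequence is 21, 18, 7, 6, 2 (positions 3,4,5,9,10), of length 5; no longer one exists.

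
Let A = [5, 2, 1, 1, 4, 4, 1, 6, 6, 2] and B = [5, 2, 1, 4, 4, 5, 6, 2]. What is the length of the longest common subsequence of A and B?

7

Backtracking the LCS table gives one alignment: 5 (A1,B1) → 2 (A2,B2) → 1 (A4,B3) → 4 (A5,B4) → 4 (A6,B5) → 6 (A9,B7) → 2 (A10,B8).
So the longest common subsequence has length 7.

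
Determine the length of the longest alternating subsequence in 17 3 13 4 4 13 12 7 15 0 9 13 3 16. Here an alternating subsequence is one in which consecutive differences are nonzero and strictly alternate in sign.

Track the best alternating length ending on an up-step vs a down-step at each position: up/down = 1/1, 1/2, 3/2, 3/4, 3/4, 5/2, 5/6, 5/6, 7/2, 1/8, 9/8, 9/8, 9/10, 11/2.
The maximum over both is 11; one such subsequence is 17, 3, 13, 4, 13, 12, 15, 0, 9, 3, 16.

11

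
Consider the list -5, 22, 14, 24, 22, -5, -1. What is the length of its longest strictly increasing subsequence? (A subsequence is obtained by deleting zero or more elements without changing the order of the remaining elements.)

Scanning left to right, the best length ending at each element is: -5→1, 22→2, 14→2, 24→3, 22→3, -5→1, -1→2.
So the longest increasing subsequence has length 3, e.g. -5, 22, 24.

3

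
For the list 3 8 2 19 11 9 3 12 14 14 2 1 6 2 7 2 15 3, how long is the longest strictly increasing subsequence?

Let dp[i] be the longest increasing subsequence ending at position i. Then dp = [1, 2, 1, 3, 3, 3, 2, 4, 5, 5, 1, 1, 3, 2, 4, 2, 6, 3].
The maximum is 6; one witness is 3, 8, 11, 12, 14, 15 at positions 1,2,5,8,9,17.

6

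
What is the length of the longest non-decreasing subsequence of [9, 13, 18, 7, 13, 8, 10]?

3

One longest non-decreasing subsequence is 9, 13, 18 (positions 1,2,3), of length 3; no longer one exists.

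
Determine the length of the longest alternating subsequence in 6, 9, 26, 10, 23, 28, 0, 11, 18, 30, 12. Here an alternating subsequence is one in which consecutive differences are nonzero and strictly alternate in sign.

A longest alternating subsequence is 6, 26, 10, 23, 0, 18, 12 (positions 1,3,4,5,7,9,11); its 6 consecutive differences strictly alternate in sign, and length 7 is optimal.

7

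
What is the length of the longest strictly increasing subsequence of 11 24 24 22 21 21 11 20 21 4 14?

Scanning left to right, the best length ending at each element is: 11→1, 24→2, 24→2, 22→2, 21→2, 21→2, 11→1, 20→2, 21→3, 4→1, 14→2.
So the longest increasing subsequence has length 3, e.g. 11, 20, 21.

3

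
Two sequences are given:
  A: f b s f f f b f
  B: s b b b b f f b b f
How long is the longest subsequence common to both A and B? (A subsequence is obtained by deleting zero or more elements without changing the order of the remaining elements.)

Backtracking the LCS table gives one alignment: b (A2,B5) → f (A4,B6) → f (A5,B7) → b (A7,B9) → f (A8,B10).
So the longest common subsequence has length 5.

5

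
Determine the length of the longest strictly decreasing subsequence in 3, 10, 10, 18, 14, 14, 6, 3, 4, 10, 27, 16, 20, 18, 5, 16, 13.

Scanning left to right, the best length ending at each element is: 3→1, 10→1, 10→1, 18→1, 14→2, 14→2, 6→3, 3→4, 4→4, 10→3, 27→1, 16→2, 20→2, 18→3, 5→4, 16→4, 13→5.
So the longest decreasing subsequence has length 5, e.g. 27, 20, 18, 16, 13.

5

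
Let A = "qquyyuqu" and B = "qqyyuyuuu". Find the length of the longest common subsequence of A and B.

6

A longest common subsequence is qquyuu (length 6); the LCS DP confirms no longer common subsequence exists.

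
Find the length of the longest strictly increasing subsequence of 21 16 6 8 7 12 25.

4

One longest increasing subsequence is 6, 8, 12, 25 (positions 3,4,6,7), of length 4; no longer one exists.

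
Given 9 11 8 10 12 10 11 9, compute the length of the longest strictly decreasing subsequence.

One longest decreasing subsequence is 11, 10, 9 (positions 2,4,8), of length 3; no longer one exists.

3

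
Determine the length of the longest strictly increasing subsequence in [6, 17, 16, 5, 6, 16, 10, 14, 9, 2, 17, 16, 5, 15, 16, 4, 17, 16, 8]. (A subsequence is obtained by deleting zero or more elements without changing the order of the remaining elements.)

Scanning left to right, the best length ending at each element is: 6→1, 17→2, 16→2, 5→1, 6→2, 16→3, 10→3, 14→4, 9→3, 2→1, 17→5, 16→5, 5→2, 15→5, 16→6, 4→2, 17→7, 16→6, 8→3.
So the longest increasing subsequence has length 7, e.g. 5, 6, 10, 14, 15, 16, 17.

7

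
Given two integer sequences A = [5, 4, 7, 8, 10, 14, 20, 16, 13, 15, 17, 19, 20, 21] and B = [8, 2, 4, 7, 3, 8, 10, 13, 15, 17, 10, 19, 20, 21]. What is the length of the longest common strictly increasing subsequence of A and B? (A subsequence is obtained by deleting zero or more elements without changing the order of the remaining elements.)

10

A longest common strictly increasing subsequence is 4, 7, 8, 10, 13, 15, 17, 19, 20, 21 (length 10); it appears in order in both A and B, and no longer such subsequence exists.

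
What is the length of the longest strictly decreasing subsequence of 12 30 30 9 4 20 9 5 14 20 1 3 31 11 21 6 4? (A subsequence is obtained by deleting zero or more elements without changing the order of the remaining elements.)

One longest decreasing subsequence is 30, 20, 14, 11, 6, 4 (positions 2,6,9,14,16,17), of length 6; no longer one exists.

6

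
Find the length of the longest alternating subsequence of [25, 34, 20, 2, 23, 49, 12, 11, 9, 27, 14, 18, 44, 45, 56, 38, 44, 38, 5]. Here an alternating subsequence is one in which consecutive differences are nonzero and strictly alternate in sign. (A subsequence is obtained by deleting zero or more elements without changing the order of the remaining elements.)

Track the best alternating length ending on an up-step vs a down-step at each position: up/down = 1/1, 2/1, 1/3, 1/3, 4/3, 4/1, 4/5, 4/5, 4/5, 6/5, 6/7, 8/7, 8/5, 8/5, 8/1, 8/9, 10/9, 8/11, 4/11.
The maximum over both is 11; one such subsequence is 25, 34, 20, 23, 12, 27, 14, 44, 38, 44, 38.

11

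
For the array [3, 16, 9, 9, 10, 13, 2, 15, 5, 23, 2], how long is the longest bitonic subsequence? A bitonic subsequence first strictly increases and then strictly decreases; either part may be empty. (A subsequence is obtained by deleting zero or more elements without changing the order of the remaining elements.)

Let inc[i] be the LIS ending at i and dec[i] the longest strictly decreasing subsequence starting at i. inc = [1, 2, 2, 2, 3, 4, 1, 5, 2, 6, 1], dec = [2, 4, 3, 3, 3, 3, 1, 3, 2, 2, 1].
max_i inc[i]+dec[i]−1 = 7, with one witness 3, 9, 10, 13, 15, 5, 2.

7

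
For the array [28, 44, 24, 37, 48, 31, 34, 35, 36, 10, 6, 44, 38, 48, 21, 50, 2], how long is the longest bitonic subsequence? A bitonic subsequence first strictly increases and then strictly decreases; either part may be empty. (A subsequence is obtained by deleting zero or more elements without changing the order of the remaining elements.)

Let inc[i] be the LIS ending at i and dec[i] the longest strictly decreasing subsequence starting at i. inc = [1, 2, 1, 2, 3, 2, 3, 4, 5, 1, 1, 6, 6, 7, 2, 8, 1], dec = [5, 6, 4, 5, 5, 4, 4, 4, 4, 3, 2, 4, 3, 3, 2, 2, 1].
max_i inc[i]+dec[i]−1 = 9, with one witness 28, 31, 34, 35, 36, 44, 38, 21, 2.

9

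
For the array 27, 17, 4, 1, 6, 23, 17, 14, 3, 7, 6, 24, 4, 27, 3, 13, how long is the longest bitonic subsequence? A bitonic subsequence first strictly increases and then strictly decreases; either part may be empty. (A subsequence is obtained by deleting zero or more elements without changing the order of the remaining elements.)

9

One longest bitonic subsequence is 4, 6, 23, 17, 14, 7, 6, 4, 3 (positions 3,5,6,7,8,10,11,13,15): it rises to 23 then falls. Length 9 is optimal.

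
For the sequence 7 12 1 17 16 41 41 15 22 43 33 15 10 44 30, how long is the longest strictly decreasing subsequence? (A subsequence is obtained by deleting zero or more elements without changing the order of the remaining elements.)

Scanning left to right, the best length ending at each element is: 7→1, 12→1, 1→2, 17→1, 16→2, 41→1, 41→1, 15→3, 22→2, 43→1, 33→2, 15→3, 10→4, 44→1, 30→3.
So the longest decreasing subsequence has length 4, e.g. 17, 16, 15, 10.

4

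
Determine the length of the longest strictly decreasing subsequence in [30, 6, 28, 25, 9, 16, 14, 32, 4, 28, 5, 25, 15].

Scanning left to right, the best length ending at each element is: 30→1, 6→2, 28→2, 25→3, 9→4, 16→4, 14→5, 32→1, 4→6, 28→2, 5→6, 25→3, 15→5.
So the longest decreasing subsequence has length 6, e.g. 30, 28, 25, 16, 14, 4.

6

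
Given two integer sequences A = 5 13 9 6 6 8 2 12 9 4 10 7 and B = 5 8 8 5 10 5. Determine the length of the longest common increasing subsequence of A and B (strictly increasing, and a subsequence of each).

For each value that appears in both, track the longest common increasing run ending there.
The best achievable length is 3; one witness is 5, 8, 10 (A-positions 1,6,11, B-positions 1,2,5).

3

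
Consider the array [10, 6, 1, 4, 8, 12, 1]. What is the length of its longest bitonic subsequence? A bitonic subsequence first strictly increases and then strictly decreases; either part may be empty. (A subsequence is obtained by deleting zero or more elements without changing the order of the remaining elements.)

One longest bitonic subsequence is 1, 4, 8, 12, 1 (positions 3,4,5,6,7): it rises to 12 then falls. Length 5 is optimal.

5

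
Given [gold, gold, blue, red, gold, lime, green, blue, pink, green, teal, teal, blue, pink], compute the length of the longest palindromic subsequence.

Using dp[i][j] = 2 + dp[i+1][j−1] if the ends match, else max(dp[i+1][j], dp[i][j−1]):
dp[1][14] = 5. A witness is blue green pink green blue at positions 3,7,9,10,13.

5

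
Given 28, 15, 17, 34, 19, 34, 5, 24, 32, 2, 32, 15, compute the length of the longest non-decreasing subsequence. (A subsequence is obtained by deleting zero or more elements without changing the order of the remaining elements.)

6

Scanning left to right, the best length ending at each element is: 28→1, 15→1, 17→2, 34→3, 19→3, 34→4, 5→1, 24→4, 32→5, 2→1, 32→6, 15→2.
So the longest non-decreasing subsequence has length 6, e.g. 15, 17, 19, 24, 32, 32.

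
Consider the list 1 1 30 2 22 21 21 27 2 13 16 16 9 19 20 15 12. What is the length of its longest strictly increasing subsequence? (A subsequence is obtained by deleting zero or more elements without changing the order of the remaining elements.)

Scanning left to right, the best length ending at each element is: 1→1, 1→1, 30→2, 2→2, 22→3, 21→3, 21→3, 27→4, 2→2, 13→3, 16→4, 16→4, 9→3, 19→5, 20→6, 15→4, 12→4.
So the longest increasing subsequence has length 6, e.g. 1, 2, 13, 16, 19, 20.

6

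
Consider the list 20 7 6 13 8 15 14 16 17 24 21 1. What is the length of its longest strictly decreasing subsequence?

4

Scanning left to right, the best length ending at each element is: 20→1, 7→2, 6→3, 13→2, 8→3, 15→2, 14→3, 16→2, 17→2, 24→1, 21→2, 1→4.
So the longest decreasing subsequence has length 4, e.g. 20, 7, 6, 1.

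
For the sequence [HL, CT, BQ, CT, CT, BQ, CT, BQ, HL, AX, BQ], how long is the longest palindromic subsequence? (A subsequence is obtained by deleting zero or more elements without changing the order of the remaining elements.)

8

Using dp[i][j] = 2 + dp[i+1][j−1] if the ends match, else max(dp[i+1][j], dp[i][j−1]):
dp[1][11] = 8. A witness is HL CT BQ CT CT BQ CT HL at positions 1,2,3,4,5,6,7,9.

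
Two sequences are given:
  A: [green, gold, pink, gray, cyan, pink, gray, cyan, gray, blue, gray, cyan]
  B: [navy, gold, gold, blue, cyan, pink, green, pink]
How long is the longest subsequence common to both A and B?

A longest common subsequence is gold, pink, pink (length 3); the LCS DP confirms no longer common subsequence exists.

3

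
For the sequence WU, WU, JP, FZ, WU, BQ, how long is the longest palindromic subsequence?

3

Using dp[i][j] = 2 + dp[i+1][j−1] if the ends match, else max(dp[i+1][j], dp[i][j−1]):
dp[1][6] = 3. A witness is WU FZ WU at positions 2,4,5.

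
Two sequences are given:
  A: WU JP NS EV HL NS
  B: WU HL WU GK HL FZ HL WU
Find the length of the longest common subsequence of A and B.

2

A longest common subsequence is WU, HL (length 2); the LCS DP confirms no longer common subsequence exists.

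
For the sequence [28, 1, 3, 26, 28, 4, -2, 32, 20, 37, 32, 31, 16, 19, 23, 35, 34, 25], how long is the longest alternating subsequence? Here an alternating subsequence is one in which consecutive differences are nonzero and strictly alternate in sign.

A longest alternating subsequence is 28, 1, 26, 4, 32, 20, 37, 32, 35, 34 (positions 1,2,4,6,8,9,10,11,16,17); its 9 consecutive differences strictly alternate in sign, and length 10 is optimal.

10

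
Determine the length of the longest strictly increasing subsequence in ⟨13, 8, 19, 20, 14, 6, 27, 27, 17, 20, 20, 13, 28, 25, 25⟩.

5

Let dp[i] be the longest increasing subsequence ending at position i. Then dp = [1, 1, 2, 3, 2, 1, 4, 4, 3, 4, 4, 2, 5, 5, 5].
The maximum is 5; one witness is 13, 19, 20, 27, 28 at positions 1,3,4,7,13.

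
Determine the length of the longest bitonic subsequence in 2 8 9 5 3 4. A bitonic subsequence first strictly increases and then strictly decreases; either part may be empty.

Let inc[i] be the LIS ending at i and dec[i] the longest strictly decreasing subsequence starting at i. inc = [1, 2, 3, 2, 2, 3], dec = [1, 3, 3, 2, 1, 1].
max_i inc[i]+dec[i]−1 = 5, with one witness 2, 8, 9, 5, 4.

5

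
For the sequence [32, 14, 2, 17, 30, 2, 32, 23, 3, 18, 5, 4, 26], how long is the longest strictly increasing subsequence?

4

Let dp[i] be the longest increasing subsequence ending at position i. Then dp = [1, 1, 1, 2, 3, 1, 4, 3, 2, 3, 3, 3, 4].
The maximum is 4; one witness is 14, 17, 30, 32 at positions 2,4,5,7.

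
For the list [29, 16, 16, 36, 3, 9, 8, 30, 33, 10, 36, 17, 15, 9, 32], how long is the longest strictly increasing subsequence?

5

One longest increasing subsequence is 3, 9, 30, 33, 36 (positions 5,6,8,9,11), of length 5; no longer one exists.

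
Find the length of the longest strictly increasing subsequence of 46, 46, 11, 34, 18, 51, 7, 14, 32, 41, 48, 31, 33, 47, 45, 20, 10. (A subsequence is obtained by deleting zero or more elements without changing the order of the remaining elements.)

Scanning left to right, the best length ending at each element is: 46→1, 46→1, 11→1, 34→2, 18→2, 51→3, 7→1, 14→2, 32→3, 41→4, 48→5, 31→3, 33→4, 47→5, 45→5, 20→3, 10→2.
So the longest increasing subsequence has length 5, e.g. 11, 18, 32, 41, 48.

5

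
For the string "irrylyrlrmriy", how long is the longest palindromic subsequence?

One longest palindromic subsequence is irrlrlrri (positions 1,2,3,5,7,8,9,11,12); it reads the same forward and backward, and the interval DP gives dp[1][13] = 9.

9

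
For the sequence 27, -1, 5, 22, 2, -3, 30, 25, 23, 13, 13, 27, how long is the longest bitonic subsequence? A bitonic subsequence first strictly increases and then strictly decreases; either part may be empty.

Let inc[i] be the LIS ending at i and dec[i] the longest strictly decreasing subsequence starting at i. inc = [1, 1, 2, 3, 2, 1, 4, 4, 4, 3, 3, 5], dec = [4, 2, 3, 3, 2, 1, 4, 3, 2, 1, 1, 1].
max_i inc[i]+dec[i]−1 = 7, with one witness -1, 5, 22, 30, 25, 23, 13.

7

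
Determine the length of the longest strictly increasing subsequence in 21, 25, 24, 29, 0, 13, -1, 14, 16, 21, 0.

5

One longest increasing subsequence is 0, 13, 14, 16, 21 (positions 5,6,8,9,10), of length 5; no longer one exists.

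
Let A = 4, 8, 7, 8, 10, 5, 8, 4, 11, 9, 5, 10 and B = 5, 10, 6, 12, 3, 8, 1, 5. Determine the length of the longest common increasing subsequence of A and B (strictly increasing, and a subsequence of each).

2

For each value that appears in both, track the longest common increasing run ending there.
The best achievable length is 2; one witness is 5, 10 (A-positions 6,12, B-positions 1,2).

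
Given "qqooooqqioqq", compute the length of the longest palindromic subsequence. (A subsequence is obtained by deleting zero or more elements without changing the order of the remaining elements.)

9

Using dp[i][j] = 2 + dp[i+1][j−1] if the ends match, else max(dp[i+1][j], dp[i][j−1]):
dp[1][12] = 9. A witness is qqoooooqq at positions 1,2,3,4,5,6,10,11,12.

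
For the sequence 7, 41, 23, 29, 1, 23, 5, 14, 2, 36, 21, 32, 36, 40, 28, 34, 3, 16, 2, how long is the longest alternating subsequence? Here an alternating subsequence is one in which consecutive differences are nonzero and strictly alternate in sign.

A longest alternating subsequence is 7, 41, 23, 29, 1, 23, 5, 14, 2, 36, 21, 32, 28, 34, 3, 16, 2 (positions 1,2,3,4,5,6,7,8,9,10,11,12,15,16,17,18,19); its 16 consecutive differences strictly alternate in sign, and length 17 is optimal.

17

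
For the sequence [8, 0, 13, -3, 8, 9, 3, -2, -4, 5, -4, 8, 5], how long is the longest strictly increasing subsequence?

One longest increasing subsequence is 0, 3, 5, 8 (positions 2,7,10,12), of length 4; no longer one exists.

4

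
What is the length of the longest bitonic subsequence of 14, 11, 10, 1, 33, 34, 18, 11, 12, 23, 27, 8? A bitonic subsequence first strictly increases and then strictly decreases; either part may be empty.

One longest bitonic subsequence is 14, 33, 34, 18, 12, 8 (positions 1,5,6,7,9,12): it rises to 34 then falls. Length 6 is optimal.

6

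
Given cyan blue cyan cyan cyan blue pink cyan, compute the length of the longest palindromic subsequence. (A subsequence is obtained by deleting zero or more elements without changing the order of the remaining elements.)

7

One longest palindromic subsequence is cyan blue cyan cyan cyan blue cyan (positions 1,2,3,4,5,6,8); it reads the same forward and backward, and the interval DP gives dp[1][8] = 7.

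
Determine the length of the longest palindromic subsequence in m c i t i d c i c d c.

7

Using dp[i][j] = 2 + dp[i+1][j−1] if the ends match, else max(dp[i+1][j], dp[i][j−1]):
dp[1][11] = 7. A witness is cdcicdc at positions 2,6,7,8,9,10,11.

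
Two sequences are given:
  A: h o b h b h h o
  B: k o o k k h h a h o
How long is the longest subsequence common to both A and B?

5

A longest common subsequence is ohhho (length 5); the LCS DP confirms no longer common subsequence exists.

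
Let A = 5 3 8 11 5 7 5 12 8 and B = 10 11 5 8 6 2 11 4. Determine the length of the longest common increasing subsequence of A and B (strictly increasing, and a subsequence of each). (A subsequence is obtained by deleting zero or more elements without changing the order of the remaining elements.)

For each value that appears in both, track the longest common increasing run ending there.
The best achievable length is 3; one witness is 5, 8, 11 (A-positions 1,3,4, B-positions 3,4,7).

3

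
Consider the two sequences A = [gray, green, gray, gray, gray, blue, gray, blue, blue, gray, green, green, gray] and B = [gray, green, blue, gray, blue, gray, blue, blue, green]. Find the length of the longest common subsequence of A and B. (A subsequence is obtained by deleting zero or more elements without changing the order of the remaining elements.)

8

Backtracking the LCS table gives one alignment: gray (A1,B1) → green (A2,B2) → gray (A5,B4) → blue (A6,B5) → gray (A7,B6) → blue (A8,B7) → blue (A9,B8) → green (A12,B9).
So the longest common subsequence has length 8.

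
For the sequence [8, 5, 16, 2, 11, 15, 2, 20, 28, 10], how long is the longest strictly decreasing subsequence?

Let dp[i] be the longest decreasing subsequence ending at position i. Then dp = [1, 2, 1, 3, 2, 2, 3, 1, 1, 3].
The maximum is 3; one witness is 8, 5, 2 at positions 1,2,4.

3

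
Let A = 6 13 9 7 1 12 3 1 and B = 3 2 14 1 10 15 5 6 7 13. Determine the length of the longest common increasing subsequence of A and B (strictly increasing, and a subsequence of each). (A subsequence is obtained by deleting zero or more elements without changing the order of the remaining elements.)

A longest common strictly increasing subsequence is 6, 7 (length 2); it appears in order in both A and B, and no longer such subsequence exists.

2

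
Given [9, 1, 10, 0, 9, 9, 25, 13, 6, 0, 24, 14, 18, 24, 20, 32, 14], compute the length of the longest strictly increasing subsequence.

Scanning left to right, the best length ending at each element is: 9→1, 1→1, 10→2, 0→1, 9→2, 9→2, 25→3, 13→3, 6→2, 0→1, 24→4, 14→4, 18→5, 24→6, 20→6, 32→7, 14→4.
So the longest increasing subsequence has length 7, e.g. 9, 10, 13, 14, 18, 24, 32.

7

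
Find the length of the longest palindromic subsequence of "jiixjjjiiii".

One longest palindromic subsequence is iijjjii (positions 2,3,5,6,7,10,11); it reads the same forward and backward, and the interval DP gives dp[1][11] = 7.

7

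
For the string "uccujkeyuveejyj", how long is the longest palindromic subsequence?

6

One longest palindromic subsequence is jyeeyj (positions 5,8,11,12,14,15); it reads the same forward and backward, and the interval DP gives dp[1][15] = 6.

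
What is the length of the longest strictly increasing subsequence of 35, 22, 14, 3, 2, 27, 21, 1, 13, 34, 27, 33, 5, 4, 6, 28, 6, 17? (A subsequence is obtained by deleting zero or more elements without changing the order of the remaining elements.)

Scanning left to right, the best length ending at each element is: 35→1, 22→1, 14→1, 3→1, 2→1, 27→2, 21→2, 1→1, 13→2, 34→3, 27→3, 33→4, 5→2, 4→2, 6→3, 28→4, 6→3, 17→4.
So the longest increasing subsequence has length 4, e.g. 14, 21, 27, 33.

4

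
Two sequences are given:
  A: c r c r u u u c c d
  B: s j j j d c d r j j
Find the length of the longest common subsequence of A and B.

Backtracking the LCS table gives one alignment: c (A1,B6) → r (A2,B8).
So the longest common subsequence has length 2.

2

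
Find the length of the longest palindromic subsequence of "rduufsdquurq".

7

One longest palindromic subsequence is ruuquur (positions 1,3,4,8,9,10,11); it reads the same forward and backward, and the interval DP gives dp[1][12] = 7.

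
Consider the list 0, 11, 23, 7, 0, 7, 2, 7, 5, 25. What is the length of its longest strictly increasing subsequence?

One longest increasing subsequence is 0, 11, 23, 25 (positions 1,2,3,10), of length 4; no longer one exists.

4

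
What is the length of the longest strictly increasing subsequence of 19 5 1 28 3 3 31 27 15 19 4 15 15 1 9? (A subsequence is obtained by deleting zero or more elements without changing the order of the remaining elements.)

4

One longest increasing subsequence is 1, 3, 15, 19 (positions 3,5,9,10), of length 4; no longer one exists.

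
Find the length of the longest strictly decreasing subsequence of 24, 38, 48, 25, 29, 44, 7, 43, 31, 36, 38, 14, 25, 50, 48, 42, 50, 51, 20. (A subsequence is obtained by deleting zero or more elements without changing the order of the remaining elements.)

6

Let dp[i] be the longest decreasing subsequence ending at position i. Then dp = [1, 1, 1, 2, 2, 2, 3, 3, 4, 4, 4, 5, 5, 1, 2, 4, 1, 1, 6].
The maximum is 6; one witness is 48, 44, 43, 31, 25, 20 at positions 3,6,8,9,13,19.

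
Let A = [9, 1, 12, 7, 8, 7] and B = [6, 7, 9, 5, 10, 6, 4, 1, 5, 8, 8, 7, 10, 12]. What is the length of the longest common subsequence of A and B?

4

A longest common subsequence is 9, 1, 8, 7 (length 4); the LCS DP confirms no longer common subsequence exists.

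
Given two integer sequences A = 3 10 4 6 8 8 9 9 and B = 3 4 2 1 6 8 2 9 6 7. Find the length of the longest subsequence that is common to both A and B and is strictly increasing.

5

A longest common strictly increasing subsequence is 3, 4, 6, 8, 9 (length 5); it appears in order in both A and B, and no longer such subsequence exists.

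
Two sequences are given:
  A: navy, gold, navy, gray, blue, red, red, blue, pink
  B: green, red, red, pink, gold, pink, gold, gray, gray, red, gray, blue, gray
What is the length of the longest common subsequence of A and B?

A longest common subsequence is gold, gray, red, blue (length 4); the LCS DP confirms no longer common subsequence exists.

4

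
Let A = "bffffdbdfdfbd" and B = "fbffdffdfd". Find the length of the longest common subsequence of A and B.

8

A longest common subsequence is bffffdfd (length 8); the LCS DP confirms no longer common subsequence exists.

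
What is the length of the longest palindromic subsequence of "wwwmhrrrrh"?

One longest palindromic subsequence is hrrrrh (positions 5,6,7,8,9,10); it reads the same forward and backward, and the interval DP gives dp[1][10] = 6.

6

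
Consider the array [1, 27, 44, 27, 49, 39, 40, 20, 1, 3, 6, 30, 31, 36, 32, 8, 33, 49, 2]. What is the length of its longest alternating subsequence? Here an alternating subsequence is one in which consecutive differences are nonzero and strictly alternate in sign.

11

Track the best alternating length ending on an up-step vs a down-step at each position: up/down = 1/1, 2/1, 2/1, 2/3, 4/1, 4/5, 6/5, 2/7, 1/7, 8/7, 8/7, 8/7, 8/7, 8/7, 8/9, 8/9, 10/9, 10/1, 8/11.
The maximum over both is 11; one such subsequence is 1, 44, 27, 49, 39, 40, 20, 36, 32, 33, 2.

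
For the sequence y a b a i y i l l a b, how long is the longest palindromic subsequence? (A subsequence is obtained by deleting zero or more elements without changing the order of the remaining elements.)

One longest palindromic subsequence is baiyiab (positions 3,4,5,6,7,10,11); it reads the same forward and backward, and the interval DP gives dp[1][11] = 7.

7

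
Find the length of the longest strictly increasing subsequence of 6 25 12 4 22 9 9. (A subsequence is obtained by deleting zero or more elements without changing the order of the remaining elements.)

3

One longest increasing subsequence is 6, 12, 22 (positions 1,3,5), of length 3; no longer one exists.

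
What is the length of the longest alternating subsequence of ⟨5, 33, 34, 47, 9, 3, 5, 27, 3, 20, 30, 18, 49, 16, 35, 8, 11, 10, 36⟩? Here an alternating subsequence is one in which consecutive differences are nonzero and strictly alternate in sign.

Track the best alternating length ending on an up-step vs a down-step at each position: up/down = 1/1, 2/1, 2/1, 2/1, 2/3, 1/3, 4/3, 4/3, 1/5, 6/5, 6/3, 6/7, 8/1, 6/9, 10/9, 6/11, 12/11, 12/13, 14/9.
The maximum over both is 14; one such subsequence is 5, 33, 3, 5, 3, 20, 18, 49, 16, 35, 8, 11, 10, 36.

14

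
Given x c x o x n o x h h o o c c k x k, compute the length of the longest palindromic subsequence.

10

One longest palindromic subsequence is xcoohhoocx (positions 1,2,4,7,9,10,11,12,14,16); it reads the same forward and backward, and the interval DP gives dp[1][17] = 10.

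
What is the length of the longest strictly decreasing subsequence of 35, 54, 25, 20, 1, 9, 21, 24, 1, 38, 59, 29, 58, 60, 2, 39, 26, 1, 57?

6

One longest decreasing subsequence is 35, 25, 20, 9, 2, 1 (positions 1,3,4,6,15,18), of length 6; no longer one exists.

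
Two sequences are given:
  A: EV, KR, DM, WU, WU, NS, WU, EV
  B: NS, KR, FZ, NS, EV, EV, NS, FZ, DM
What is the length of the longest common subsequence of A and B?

Backtracking the LCS table gives one alignment: KR (A2,B2) → NS (A6,B4) → EV (A8,B6).
So the longest common subsequence has length 3.

3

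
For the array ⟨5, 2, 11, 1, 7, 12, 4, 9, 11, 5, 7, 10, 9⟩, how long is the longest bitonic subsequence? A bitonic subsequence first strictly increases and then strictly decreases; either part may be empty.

One longest bitonic subsequence is 5, 11, 12, 11, 10, 9 (positions 1,3,6,9,12,13): it rises to 12 then falls. Length 6 is optimal.

6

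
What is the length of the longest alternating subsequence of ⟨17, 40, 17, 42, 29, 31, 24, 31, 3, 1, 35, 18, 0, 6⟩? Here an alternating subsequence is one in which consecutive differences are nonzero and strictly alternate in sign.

12

A longest alternating subsequence is 17, 40, 17, 42, 29, 31, 24, 31, 3, 35, 0, 6 (positions 1,2,3,4,5,6,7,8,9,11,13,14); its 11 consecutive differences strictly alternate in sign, and length 12 is optimal.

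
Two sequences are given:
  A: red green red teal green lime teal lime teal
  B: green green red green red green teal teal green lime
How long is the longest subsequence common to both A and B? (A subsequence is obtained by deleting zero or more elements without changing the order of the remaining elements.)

A longest common subsequence is red, green, red, teal, green, lime (length 6); the LCS DP confirms no longer common subsequence exists.

6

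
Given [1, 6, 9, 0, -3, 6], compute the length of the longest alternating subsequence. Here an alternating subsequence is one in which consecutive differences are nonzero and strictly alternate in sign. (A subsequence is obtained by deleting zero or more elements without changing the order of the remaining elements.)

4

A longest alternating subsequence is 1, 6, 0, 6 (positions 1,2,4,6); its 3 consecutive differences strictly alternate in sign, and length 4 is optimal.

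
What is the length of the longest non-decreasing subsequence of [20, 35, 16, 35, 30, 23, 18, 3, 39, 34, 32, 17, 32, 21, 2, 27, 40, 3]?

5

One longest non-decreasing subsequence is 20, 35, 35, 39, 40 (positions 1,2,4,9,17), of length 5; no longer one exists.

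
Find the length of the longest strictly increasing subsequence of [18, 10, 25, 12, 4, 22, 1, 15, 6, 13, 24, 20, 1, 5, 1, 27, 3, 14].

5

Let dp[i] be the longest increasing subsequence ending at position i. Then dp = [1, 1, 2, 2, 1, 3, 1, 3, 2, 3, 4, 4, 1, 2, 1, 5, 2, 4].
The maximum is 5; one witness is 10, 12, 22, 24, 27 at positions 2,4,6,11,16.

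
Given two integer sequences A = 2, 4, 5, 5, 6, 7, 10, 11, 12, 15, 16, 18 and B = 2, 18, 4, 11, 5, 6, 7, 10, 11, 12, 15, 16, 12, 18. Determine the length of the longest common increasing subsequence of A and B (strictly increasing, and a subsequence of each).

11

For each value that appears in both, track the longest common increasing run ending there.
The best achievable length is 11; one witness is 2, 4, 5, 6, 7, 10, 11, 12, 15, 16, 18 (A-positions 1,2,3,5,6,7,8,9,10,11,12, B-positions 1,3,5,6,7,8,9,10,11,12,14).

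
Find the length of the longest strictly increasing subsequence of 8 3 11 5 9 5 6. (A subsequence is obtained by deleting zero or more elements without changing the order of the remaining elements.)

One longest increasing subsequence is 3, 5, 9 (positions 2,4,5), of length 3; no longer one exists.

3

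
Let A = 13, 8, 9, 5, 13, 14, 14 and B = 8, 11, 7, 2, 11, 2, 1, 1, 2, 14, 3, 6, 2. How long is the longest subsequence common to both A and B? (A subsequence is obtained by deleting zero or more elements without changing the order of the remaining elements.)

A longest common subsequence is 8, 14 (length 2); the LCS DP confirms no longer common subsequence exists.

2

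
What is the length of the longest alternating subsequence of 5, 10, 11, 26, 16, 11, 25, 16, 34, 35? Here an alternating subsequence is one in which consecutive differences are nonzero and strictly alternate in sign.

A longest alternating subsequence is 5, 26, 16, 25, 16, 34 (positions 1,4,5,7,8,9); its 5 consecutive differences strictly alternate in sign, and length 6 is optimal.

6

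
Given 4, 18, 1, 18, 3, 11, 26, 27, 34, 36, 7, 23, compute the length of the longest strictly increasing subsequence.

7

Let dp[i] be the longest increasing subsequence ending at position i. Then dp = [1, 2, 1, 2, 2, 3, 4, 5, 6, 7, 3, 4].
The maximum is 7; one witness is 1, 3, 11, 26, 27, 34, 36 at positions 3,5,6,7,8,9,10.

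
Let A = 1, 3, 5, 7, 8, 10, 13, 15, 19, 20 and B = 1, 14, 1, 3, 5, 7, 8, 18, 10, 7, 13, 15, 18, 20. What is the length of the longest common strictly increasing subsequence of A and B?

For each value that appears in both, track the longest common increasing run ending there.
The best achievable length is 9; one witness is 1, 3, 5, 7, 8, 10, 13, 15, 20 (A-positions 1,2,3,4,5,6,7,8,10, B-positions 1,4,5,6,7,9,11,12,14).

9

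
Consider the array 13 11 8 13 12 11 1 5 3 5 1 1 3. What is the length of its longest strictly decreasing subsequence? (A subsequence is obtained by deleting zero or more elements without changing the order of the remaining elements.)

6

Let dp[i] be the longest decreasing subsequence ending at position i. Then dp = [1, 2, 3, 1, 2, 3, 4, 4, 5, 4, 6, 6, 5].
The maximum is 6; one witness is 13, 11, 8, 5, 3, 1 at positions 1,2,3,8,9,11.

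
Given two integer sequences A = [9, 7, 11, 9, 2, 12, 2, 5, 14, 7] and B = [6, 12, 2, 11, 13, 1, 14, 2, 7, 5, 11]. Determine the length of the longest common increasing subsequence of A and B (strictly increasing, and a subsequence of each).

2

For each value that appears in both, track the longest common increasing run ending there.
The best achievable length is 2; one witness is 12, 14 (A-positions 6,9, B-positions 2,7).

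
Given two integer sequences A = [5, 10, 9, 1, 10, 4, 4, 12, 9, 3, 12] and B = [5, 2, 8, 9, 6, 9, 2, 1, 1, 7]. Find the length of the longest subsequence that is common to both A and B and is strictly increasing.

2

A longest common strictly increasing subsequence is 5, 9 (length 2); it appears in order in both A and B, and no longer such subsequence exists.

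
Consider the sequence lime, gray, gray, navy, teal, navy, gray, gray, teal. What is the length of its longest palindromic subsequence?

7

One longest palindromic subsequence is gray gray navy teal navy gray gray (positions 2,3,4,5,6,7,8); it reads the same forward and backward, and the interval DP gives dp[1][9] = 7.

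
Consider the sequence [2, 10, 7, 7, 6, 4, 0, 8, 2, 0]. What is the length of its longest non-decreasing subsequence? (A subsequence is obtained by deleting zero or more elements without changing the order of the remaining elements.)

Let dp[i] be the longest non-decreasing subsequence ending at position i. Then dp = [1, 2, 2, 3, 2, 2, 1, 4, 2, 2].
The maximum is 4; one witness is 2, 7, 7, 8 at positions 1,3,4,8.

4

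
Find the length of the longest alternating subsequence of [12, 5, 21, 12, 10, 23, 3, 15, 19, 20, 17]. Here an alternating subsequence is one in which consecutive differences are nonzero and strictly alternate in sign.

Track the best alternating length ending on an up-step vs a down-step at each position: up/down = 1/1, 1/2, 3/1, 3/4, 3/4, 5/1, 1/6, 7/6, 7/6, 7/6, 7/8.
The maximum over both is 8; one such subsequence is 12, 5, 21, 12, 23, 3, 19, 17.

8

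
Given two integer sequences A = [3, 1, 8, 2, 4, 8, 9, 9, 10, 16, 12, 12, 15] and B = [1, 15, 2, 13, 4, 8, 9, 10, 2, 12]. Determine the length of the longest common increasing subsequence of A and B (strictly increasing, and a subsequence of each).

7

For each value that appears in both, track the longest common increasing run ending there.
The best achievable length is 7; one witness is 1, 2, 4, 8, 9, 10, 12 (A-positions 2,4,5,6,7,9,11, B-positions 1,3,5,6,7,8,10).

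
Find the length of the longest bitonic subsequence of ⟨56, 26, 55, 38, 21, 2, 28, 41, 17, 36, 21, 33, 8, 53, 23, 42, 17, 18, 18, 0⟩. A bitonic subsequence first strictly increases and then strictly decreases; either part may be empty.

Let inc[i] be the LIS ending at i and dec[i] the longest strictly decreasing subsequence starting at i. inc = [1, 1, 2, 2, 1, 1, 2, 3, 2, 3, 3, 4, 2, 5, 4, 5, 3, 4, 4, 1], dec = [8, 5, 7, 6, 4, 2, 4, 6, 3, 5, 3, 4, 2, 4, 3, 3, 2, 2, 2, 1].
max_i inc[i]+dec[i]−1 = 8, with one witness 56, 55, 41, 36, 33, 23, 18, 0.

8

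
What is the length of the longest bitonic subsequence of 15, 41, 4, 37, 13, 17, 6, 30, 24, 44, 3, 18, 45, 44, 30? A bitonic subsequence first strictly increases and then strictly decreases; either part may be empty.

Let inc[i] be the LIS ending at i and dec[i] the longest strictly decreasing subsequence starting at i. inc = [1, 2, 1, 2, 2, 3, 2, 4, 4, 5, 1, 4, 6, 5, 5], dec = [4, 5, 2, 4, 3, 3, 2, 3, 2, 2, 1, 1, 3, 2, 1].
max_i inc[i]+dec[i]−1 = 8, with one witness 4, 13, 17, 30, 44, 45, 44, 30.

8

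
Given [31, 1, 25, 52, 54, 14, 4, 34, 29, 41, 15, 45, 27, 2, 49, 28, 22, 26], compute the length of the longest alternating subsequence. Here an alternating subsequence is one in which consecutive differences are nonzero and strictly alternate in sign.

13

Track the best alternating length ending on an up-step vs a down-step at each position: up/down = 1/1, 1/2, 3/2, 3/1, 3/1, 3/4, 3/4, 5/4, 5/6, 7/4, 5/8, 9/4, 9/10, 3/10, 11/4, 11/12, 11/12, 13/12.
The maximum over both is 13; one such subsequence is 31, 1, 25, 14, 34, 29, 41, 15, 45, 27, 49, 22, 26.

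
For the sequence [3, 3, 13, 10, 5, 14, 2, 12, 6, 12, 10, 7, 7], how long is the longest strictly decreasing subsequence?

4

One longest decreasing subsequence is 13, 10, 5, 2 (positions 3,4,5,7), of length 4; no longer one exists.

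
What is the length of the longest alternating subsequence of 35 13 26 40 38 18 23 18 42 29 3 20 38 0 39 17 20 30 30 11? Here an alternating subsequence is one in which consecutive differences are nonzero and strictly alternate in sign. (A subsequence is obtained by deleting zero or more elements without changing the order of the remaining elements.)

A longest alternating subsequence is 35, 13, 26, 18, 23, 18, 42, 3, 20, 0, 39, 17, 20, 11 (positions 1,2,3,6,7,8,9,11,12,14,15,16,17,20); its 13 consecutive differences strictly alternate in sign, and length 14 is optimal.

14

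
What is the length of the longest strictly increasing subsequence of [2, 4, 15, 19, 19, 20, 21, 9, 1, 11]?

One longest increasing subsequence is 2, 4, 15, 19, 20, 21 (positions 1,2,3,4,6,7), of length 6; no longer one exists.

6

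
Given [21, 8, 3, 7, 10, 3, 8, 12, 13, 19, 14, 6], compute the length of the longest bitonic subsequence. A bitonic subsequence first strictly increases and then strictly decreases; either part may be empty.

8

One longest bitonic subsequence is 3, 7, 10, 12, 13, 19, 14, 6 (positions 3,4,5,8,9,10,11,12): it rises to 19 then falls. Length 8 is optimal.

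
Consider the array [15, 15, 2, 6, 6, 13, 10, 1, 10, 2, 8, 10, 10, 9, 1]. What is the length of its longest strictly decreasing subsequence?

Let dp[i] be the longest decreasing subsequence ending at position i. Then dp = [1, 1, 2, 2, 2, 2, 3, 4, 3, 4, 4, 3, 3, 4, 5].
The maximum is 5; one witness is 15, 13, 10, 2, 1 at positions 1,6,7,10,15.

5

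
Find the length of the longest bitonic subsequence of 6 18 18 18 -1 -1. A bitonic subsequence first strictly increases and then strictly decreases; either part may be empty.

One longest bitonic subsequence is 6, 18, -1 (positions 1,2,6): it rises to 18 then falls. Length 3 is optimal.

3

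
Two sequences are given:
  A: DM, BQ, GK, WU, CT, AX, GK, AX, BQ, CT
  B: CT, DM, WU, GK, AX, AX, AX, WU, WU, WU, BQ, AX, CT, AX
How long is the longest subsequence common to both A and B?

6

A longest common subsequence is DM, GK, AX, AX, BQ, CT (length 6); the LCS DP confirms no longer common subsequence exists.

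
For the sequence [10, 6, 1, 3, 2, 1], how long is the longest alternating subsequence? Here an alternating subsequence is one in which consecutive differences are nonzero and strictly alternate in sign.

4

A longest alternating subsequence is 10, 1, 3, 2 (positions 1,3,4,5); its 3 consecutive differences strictly alternate in sign, and length 4 is optimal.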